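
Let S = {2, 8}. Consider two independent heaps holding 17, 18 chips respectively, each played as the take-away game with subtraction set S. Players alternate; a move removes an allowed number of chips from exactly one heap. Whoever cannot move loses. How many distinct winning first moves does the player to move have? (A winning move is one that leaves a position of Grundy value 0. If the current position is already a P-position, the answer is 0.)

All heaps use S = {2, 8}:
G(0) = 0
G(1) = mex{} = 0
G(2) = mex{0} = 1
G(3) = mex{0} = 1
G(4) = mex{1} = 0
G(5) = mex{1} = 0
G(6) = mex{0} = 1
G(7) = mex{0} = 1
G(8) = mex{1,0} = 2
G(9) = mex{1,0} = 2
G(10) = mex{2,1} = 0
G(11) = mex{2,1} = 0
G(12) = mex{0,0} = 1
G(13) = mex{0,0} = 1
G(14) = mex{1,1} = 0
G(15) = mex{1,1} = 0
G(16) = mex{0,2} = 1
G(17) = mex{0,2} = 1
G(18) = mex{1,0} = 2
Heap A: G(17) = 1.
Heap B: G(18) = 2.
Combined Grundy value = 1 ⊕ 2 = 3.
A winning move leaves total XOR = 0, i.e. changes one component's Grundy value g to g ⊕ X where X is the current total.
Heap A: need g' = 1⊕3 = 2. Options: 17−2→G=0, 17−8→G=2. Hits: 1.
Heap B: need g' = 2⊕3 = 1. Options: 18−2→G=1, 18−8→G=0. Hits: 1.

2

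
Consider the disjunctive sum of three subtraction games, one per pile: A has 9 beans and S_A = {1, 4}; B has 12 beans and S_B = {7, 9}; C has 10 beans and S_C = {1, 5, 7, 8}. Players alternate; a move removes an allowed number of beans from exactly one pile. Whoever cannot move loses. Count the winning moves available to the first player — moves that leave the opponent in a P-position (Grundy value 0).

3

Pile A, S = {1, 4}:
n : 0 1 2 3 4 5 6 7 8 9
G : 0 1 0 1 2 0 1 0 1 2
G_A(9) = 2.
Pile B, S = {7, 9}:
n :  0  1  2  3  4  5  6  7  8  9 10 11 12
G :  0  0  0  0  0  0  0  1  1  1  1  1  1
G_B(12) = 1.
Pile C, S = {1, 5, 7, 8}:
n :  0  1  2  3  4  5  6  7  8  9 10
G :  0  1  0  1  0  1  0  1  2  3  2
G_C(10) = 2.
Combined Grundy value = 2 ⊕ 1 ⊕ 2 = 1.
A winning move leaves total XOR = 0, i.e. changes one component's Grundy value g to g ⊕ X where X is the current total.
Pile A: need g' = 2⊕1 = 3. Options: 9−1→G=1, 9−4→G=0. Hits: 0.
Pile B: need g' = 1⊕1 = 0. Options: 12−7→G=0, 12−9→G=0. Hits: 2.
Pile C: need g' = 2⊕1 = 3. Options: 10−1→G=3, 10−5→G=1, 10−7→G=1, 10−8→G=0. Hits: 1.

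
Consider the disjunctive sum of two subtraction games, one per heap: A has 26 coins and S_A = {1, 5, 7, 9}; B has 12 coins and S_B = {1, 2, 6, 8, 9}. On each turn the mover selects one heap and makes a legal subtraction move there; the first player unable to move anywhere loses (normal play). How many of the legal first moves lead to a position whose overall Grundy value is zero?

Heap A, S = {1, 5, 7, 9}:
G(0) = 0
G(1) = mex{0} = 1
G(2) = mex{1} = 0
G(3) = mex{0} = 1
G(4) = mex{1} = 0
G(5) = mex{0,0} = 1
G(6) = mex{1,1} = 0
G(7) = mex{0,0,0} = 1
G(8) = mex{1,1,1} = 0
G(9) = mex{0,0,0,0} = 1
G(10) = mex{1,1,1,1} = 0
G(11) = mex{0,0,0,0} = 1
G(12) = mex{1,1,1,1} = 0
G(13) = mex{0,0,0,0} = 1
G(14) = mex{1,1,1,1} = 0
G(15) = mex{0,0,0,0} = 1
G(16) = mex{1,1,1,1} = 0
G(17) = mex{0,0,0,0} = 1
G(18) = mex{1,1,1,1} = 0
G(19) = mex{0,0,0,0} = 1
G(20) = mex{1,1,1,1} = 0
G(21) = mex{0,0,0,0} = 1
G(22) = mex{1,1,1,1} = 0
G(23) = mex{0,0,0,0} = 1
G(24) = mex{1,1,1,1} = 0
G(25) = mex{0,0,0,0} = 1
G(26) = mex{1,1,1,1} = 0
G_A(26) = 0.
Heap B, S = {1, 2, 6, 8, 9}:
n :  0  1  2  3  4  5  6  7  8  9 10 11 12
G :  0  1  2  0  1  2  3  0  1  2  0  1  2
G_B(12) = 2.
Combined Grundy value = 0 ⊕ 2 = 2.
A winning move leaves total XOR = 0, i.e. changes one component's Grundy value g to g ⊕ X where X is the current total.
Heap A: need g' = 0⊕2 = 2. Options: 26−1→G=1, 26−5→G=1, 26−7→G=1, 26−9→G=1. Hits: 0.
Heap B: need g' = 2⊕2 = 0. Options: 12−1→G=1, 12−2→G=0, 12−6→G=3, 12−8→G=1, 12−9→G=0. Hits: 2.

2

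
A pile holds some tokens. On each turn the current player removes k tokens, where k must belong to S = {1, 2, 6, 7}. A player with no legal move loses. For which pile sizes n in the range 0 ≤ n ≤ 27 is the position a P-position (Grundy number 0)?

G(0) = 0
G(1) = mex{0} = 1
G(2) = mex{1,0} = 2
G(3) = mex{2,1} = 0
G(4) = mex{0,2} = 1
G(5) = mex{1,0} = 2
G(6) = mex{2,1,0} = 3
G(7) = mex{3,2,1,0} = 4
G(8) = mex{4,3,2,1} = 0
G(9) = mex{0,4,0,2} = 1
G(10) = mex{1,0,1,0} = 2
G(11) = mex{2,1,2,1} = 0
G(12) = mex{0,2,3,2} = 1
G(13) = mex{1,0,4,3} = 2
G(14) = mex{2,1,0,4} = 3
G(15) = mex{3,2,1,0} = 4
G(16) = mex{4,3,2,1} = 0
G(17) = mex{0,4,0,2} = 1
G(18) = mex{1,0,1,0} = 2
G(19) = mex{2,1,2,1} = 0
G(20) = mex{0,2,3,2} = 1
G(21) = mex{1,0,4,3} = 2
G(22) = mex{2,1,0,4} = 3
G(23) = mex{3,2,1,0} = 4
G(24) = mex{4,3,2,1} = 0
G(25) = mex{0,4,0,2} = 1
G(26) = mex{1,0,1,0} = 2
G(27) = mex{2,1,2,1} = 0
P-positions are exactly the n with G(n) = 0.

0, 3, 8, 11, 16, 19, 24, 27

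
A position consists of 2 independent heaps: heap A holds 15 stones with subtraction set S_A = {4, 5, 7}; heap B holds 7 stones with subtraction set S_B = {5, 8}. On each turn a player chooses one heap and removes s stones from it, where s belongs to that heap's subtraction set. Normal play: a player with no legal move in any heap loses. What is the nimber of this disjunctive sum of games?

0

Heap A, S = {4, 5, 7}:
G(0) = 0
G(1) = mex{} = 0
G(2) = mex{} = 0
G(3) = mex{} = 0
G(4) = mex{0} = 1
G(5) = mex{0,0} = 1
G(6) = mex{0,0} = 1
G(7) = mex{0,0,0} = 1
G(8) = mex{1,0,0} = 2
G(9) = mex{1,1,0} = 2
G(10) = mex{1,1,0} = 2
G(11) = mex{1,1,1} = 0
G(12) = mex{2,1,1} = 0
G(13) = mex{2,2,1} = 0
G(14) = mex{2,2,1} = 0
G(15) = mex{0,2,2} = 1
G_A(15) = 1.
Heap B, S = {5, 8}:
G(0) = 0
G(1) = mex{} = 0
G(2) = mex{} = 0
G(3) = mex{} = 0
G(4) = mex{} = 0
G(5) = mex{0} = 1
G(6) = mex{0} = 1
G(7) = mex{0} = 1
G_B(7) = 1.
Combined Grundy value = 1 ⊕ 1 = 0.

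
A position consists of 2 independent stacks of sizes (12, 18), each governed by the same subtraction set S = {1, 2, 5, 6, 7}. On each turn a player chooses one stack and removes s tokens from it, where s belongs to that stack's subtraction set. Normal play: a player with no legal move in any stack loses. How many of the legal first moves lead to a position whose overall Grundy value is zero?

3

All stacks use S = {1, 2, 5, 6, 7}:
n :  0  1  2  3  4  5  6  7  8  9 10 11 12 13 14 15 16 17 18
G :  0  1  2  0  1  2  3  4  5  3  4  0  1  2  0  1  2  3  4
Stack A: G(12) = 1.
Stack B: G(18) = 4.
Combined Grundy value = 1 ⊕ 4 = 5.
A winning move leaves total XOR = 0, i.e. changes one component's Grundy value g to g ⊕ X where X is the current total.
Stack A: need g' = 1⊕5 = 4. Options: 12−1→G=0, 12−2→G=4, 12−5→G=4, 12−6→G=3, 12−7→G=2. Hits: 2.
Stack B: need g' = 4⊕5 = 1. Options: 18−1→G=3, 18−2→G=2, 18−5→G=2, 18−6→G=1, 18−7→G=0. Hits: 1.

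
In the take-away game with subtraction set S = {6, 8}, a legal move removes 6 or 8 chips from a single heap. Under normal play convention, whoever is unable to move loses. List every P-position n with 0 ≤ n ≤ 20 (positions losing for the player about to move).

n :  0  1  2  3  4  5  6  7  8  9 10 11 12 13 14 15 16 17 18 19 20
G :  0  0  0  0  0  0  1  1  1  1  1  1  2  2  0  0  0  0  0  0  1
P-positions are exactly the n with G(n) = 0.

0, 1, 2, 3, 4, 5, 14, 15, 16, 17, 18, 19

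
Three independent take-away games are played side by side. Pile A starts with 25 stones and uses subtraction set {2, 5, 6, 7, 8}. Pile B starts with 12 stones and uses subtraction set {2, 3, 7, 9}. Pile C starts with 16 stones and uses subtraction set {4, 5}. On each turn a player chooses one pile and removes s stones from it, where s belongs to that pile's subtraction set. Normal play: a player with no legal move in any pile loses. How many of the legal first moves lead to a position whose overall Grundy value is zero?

1

Pile A, S = {2, 5, 6, 7, 8}:
G(0) = 0
G(1) = mex{} = 0
G(2) = mex{0} = 1
G(3) = mex{0} = 1
G(4) = mex{1} = 0
G(5) = mex{1,0} = 2
G(6) = mex{0,0,0} = 1
G(7) = mex{2,1,0,0} = 3
G(8) = mex{1,1,1,0,0} = 2
G(9) = mex{3,0,1,1,0} = 2
G(10) = mex{2,2,0,1,1} = 3
G(11) = mex{2,1,2,0,1} = 3
G(12) = mex{3,3,1,2,0} = 4
G(13) = mex{3,2,3,1,2} = 0
G(14) = mex{4,2,2,3,1} = 0
G(15) = mex{0,3,2,2,3} = 1
G(16) = mex{0,3,3,2,2} = 1
G(17) = mex{1,4,3,3,2} = 0
G(18) = mex{1,0,4,3,3} = 2
G(19) = mex{0,0,0,4,3} = 1
G(20) = mex{2,1,0,0,4} = 3
G(21) = mex{1,1,1,0,0} = 2
G(22) = mex{3,0,1,1,0} = 2
G(23) = mex{2,2,0,1,1} = 3
G(24) = mex{2,1,2,0,1} = 3
G(25) = mex{3,3,1,2,0} = 4
G_A(25) = 4.
Pile B, S = {2, 3, 7, 9}:
n :  0  1  2  3  4  5  6  7  8  9 10 11 12
G :  0  0  1  1  2  0  0  1  1  2  2  0  3
G_B(12) = 3.
Pile C, S = {4, 5}:
n :  0  1  2  3  4  5  6  7  8  9 10 11 12 13 14 15 16
G :  0  0  0  0  1  1  1  1  2  0  0  0  0  1  1  1  1
G_C(16) = 1.
Combined Grundy value = 4 ⊕ 3 ⊕ 1 = 6.
A winning move leaves total XOR = 0, i.e. changes one component's Grundy value g to g ⊕ X where X is the current total.
Pile A: need g' = 4⊕6 = 2. Options: 25−2→G=3, 25−5→G=3, 25−6→G=1, 25−7→G=2, 25−8→G=0. Hits: 1.
Pile B: need g' = 3⊕6 = 5. Options: 12−2→G=2, 12−3→G=2, 12−7→G=0, 12−9→G=1. Hits: 0.
Pile C: need g' = 1⊕6 = 7. Options: 16−4→G=0, 16−5→G=0. Hits: 0.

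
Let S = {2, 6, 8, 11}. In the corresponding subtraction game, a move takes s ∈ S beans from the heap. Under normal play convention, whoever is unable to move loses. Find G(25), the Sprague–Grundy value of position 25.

2

G(0) = 0
G(1) = mex{} = 0
G(2) = mex{0} = 1
G(3) = mex{0} = 1
G(4) = mex{1} = 0
G(5) = mex{1} = 0
G(6) = mex{0,0} = 1
G(7) = mex{0,0} = 1
G(8) = mex{1,1,0} = 2
G(9) = mex{1,1,0} = 2
G(10) = mex{2,0,1} = 3
G(11) = mex{2,0,1,0} = 3
G(12) = mex{3,1,0,0} = 2
G(13) = mex{3,1,0,1} = 2
G(14) = mex{2,2,1,1} = 0
G(15) = mex{2,2,1,0} = 3
G(16) = mex{0,3,2,0} = 1
G(17) = mex{3,3,2,1} = 0
G(18) = mex{1,2,3,1} = 0
G(19) = mex{0,2,3,2} = 1
G(20) = mex{0,0,2,2} = 1
G(21) = mex{1,3,2,3} = 0
G(22) = mex{1,1,0,3} = 2
G(23) = mex{0,0,3,2} = 1
G(24) = mex{2,0,1,2} = 3
G(25) = mex{1,1,0,0} = 2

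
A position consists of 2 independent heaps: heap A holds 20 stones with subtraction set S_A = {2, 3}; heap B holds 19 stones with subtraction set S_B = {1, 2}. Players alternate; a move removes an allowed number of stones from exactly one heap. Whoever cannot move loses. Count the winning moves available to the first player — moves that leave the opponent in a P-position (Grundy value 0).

3

Heap A, S = {2, 3}:
G(0) = 0
G(1) = mex{} = 0
G(2) = mex{0} = 1
G(3) = mex{0,0} = 1
G(4) = mex{1,0} = 2
G(5) = mex{1,1} = 0
G(6) = mex{2,1} = 0
G(7) = mex{0,2} = 1
G(8) = mex{0,0} = 1
G(9) = mex{1,0} = 2
G(10) = mex{1,1} = 0
G(11) = mex{2,1} = 0
G(12) = mex{0,2} = 1
G(13) = mex{0,0} = 1
G(14) = mex{1,0} = 2
G(15) = mex{1,1} = 0
G(16) = mex{2,1} = 0
G(17) = mex{0,2} = 1
G(18) = mex{0,0} = 1
G(19) = mex{1,0} = 2
G(20) = mex{1,1} = 0
G_A(20) = 0.
Heap B, S = {1, 2}:
n :  0  1  2  3  4  5  6  7  8  9 10 11 12 13 14 15 16 17 18 19
G :  0  1  2  0  1  2  0  1  2  0  1  2  0  1  2  0  1  2  0  1
G_B(19) = 1.
Combined Grundy value = 0 ⊕ 1 = 1.
A winning move leaves total XOR = 0, i.e. changes one component's Grundy value g to g ⊕ X where X is the current total.
Heap A: need g' = 0⊕1 = 1. Options: 20−2→G=1, 20−3→G=1. Hits: 2.
Heap B: need g' = 1⊕1 = 0. Options: 19−1→G=0, 19−2→G=2. Hits: 1.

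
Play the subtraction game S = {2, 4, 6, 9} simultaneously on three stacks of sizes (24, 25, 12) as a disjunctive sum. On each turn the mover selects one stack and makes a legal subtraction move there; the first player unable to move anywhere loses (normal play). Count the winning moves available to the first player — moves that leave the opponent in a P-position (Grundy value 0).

All stacks use S = {2, 4, 6, 9}:
G(0) = 0
G(1) = mex{} = 0
G(2) = mex{0} = 1
G(3) = mex{0} = 1
G(4) = mex{1,0} = 2
G(5) = mex{1,0} = 2
G(6) = mex{2,1,0} = 3
G(7) = mex{2,1,0} = 3
G(8) = mex{3,2,1} = 0
G(9) = mex{3,2,1,0} = 4
G(10) = mex{0,3,2,0} = 1
G(11) = mex{4,3,2,1} = 0
G(12) = mex{1,0,3,1} = 2
G(13) = mex{0,4,3,2} = 1
G(14) = mex{2,1,0,2} = 3
G(15) = mex{1,0,4,3} = 2
G(16) = mex{3,2,1,3} = 0
G(17) = mex{2,1,0,0} = 3
G(18) = mex{0,3,2,4} = 1
G(19) = mex{3,2,1,1} = 0
G(20) = mex{1,0,3,0} = 2
G(21) = mex{0,3,2,2} = 1
G(22) = mex{2,1,0,1} = 3
G(23) = mex{1,0,3,3} = 2
G(24) = mex{3,2,1,2} = 0
G(25) = mex{2,1,0,0} = 3
Stack A: G(24) = 0.
Stack B: G(25) = 3.
Stack C: G(12) = 2.
Combined Grundy value = 0 ⊕ 3 ⊕ 2 = 1.
A winning move leaves total XOR = 0, i.e. changes one component's Grundy value g to g ⊕ X where X is the current total.
Stack A: need g' = 0⊕1 = 1. Options: 24−2→G=3, 24−4→G=2, 24−6→G=1, 24−9→G=2. Hits: 1.
Stack B: need g' = 3⊕1 = 2. Options: 25−2→G=2, 25−4→G=1, 25−6→G=0, 25−9→G=0. Hits: 1.
Stack C: need g' = 2⊕1 = 3. Options: 12−2→G=1, 12−4→G=0, 12−6→G=3, 12−9→G=1. Hits: 1.

3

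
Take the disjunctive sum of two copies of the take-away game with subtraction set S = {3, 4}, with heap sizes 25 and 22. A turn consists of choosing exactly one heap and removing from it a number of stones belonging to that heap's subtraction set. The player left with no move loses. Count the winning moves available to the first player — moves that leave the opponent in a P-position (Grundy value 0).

4

All heaps use S = {3, 4}:
G(0) = 0
G(1) = mex{} = 0
G(2) = mex{} = 0
G(3) = mex{0} = 1
G(4) = mex{0,0} = 1
G(5) = mex{0,0} = 1
G(6) = mex{1,0} = 2
G(7) = mex{1,1} = 0
G(8) = mex{1,1} = 0
G(9) = mex{2,1} = 0
G(10) = mex{0,2} = 1
G(11) = mex{0,0} = 1
G(12) = mex{0,0} = 1
G(13) = mex{1,0} = 2
G(14) = mex{1,1} = 0
G(15) = mex{1,1} = 0
G(16) = mex{2,1} = 0
G(17) = mex{0,2} = 1
G(18) = mex{0,0} = 1
G(19) = mex{0,0} = 1
G(20) = mex{1,0} = 2
G(21) = mex{1,1} = 0
G(22) = mex{1,1} = 0
G(23) = mex{2,1} = 0
G(24) = mex{0,2} = 1
G(25) = mex{0,0} = 1
Heap A: G(25) = 1.
Heap B: G(22) = 0.
Combined Grundy value = 1 ⊕ 0 = 1.
A winning move leaves total XOR = 0, i.e. changes one component's Grundy value g to g ⊕ X where X is the current total.
Heap A: need g' = 1⊕1 = 0. Options: 25−3→G=0, 25−4→G=0. Hits: 2.
Heap B: need g' = 0⊕1 = 1. Options: 22−3→G=1, 22−4→G=1. Hits: 2.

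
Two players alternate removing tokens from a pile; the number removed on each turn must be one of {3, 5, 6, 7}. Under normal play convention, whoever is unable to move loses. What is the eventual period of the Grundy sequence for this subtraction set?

10

n :  0  1  2  3  4  5  6  7  8  9 10 11 12 13 14 15 16 17 18 19 20 21
G :  0  0  0  1  1  1  2  2  2  3  0  0  0  1  1  1  2  2  2  3  0  0
G(n+10) = G(n) holds for n = 0,…,6 (a full window of length max(S) = 7), so the sequence is purely periodic with period 10.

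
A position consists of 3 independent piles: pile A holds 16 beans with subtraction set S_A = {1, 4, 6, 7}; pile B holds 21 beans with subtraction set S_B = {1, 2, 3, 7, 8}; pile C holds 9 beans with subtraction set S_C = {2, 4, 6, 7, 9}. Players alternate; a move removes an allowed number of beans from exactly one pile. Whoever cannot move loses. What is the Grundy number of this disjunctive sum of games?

Pile A, S = {1, 4, 6, 7}:
G(0) = 0
G(1) = mex{0} = 1
G(2) = mex{1} = 0
G(3) = mex{0} = 1
G(4) = mex{1,0} = 2
G(5) = mex{2,1} = 0
G(6) = mex{0,0,0} = 1
G(7) = mex{1,1,1,0} = 2
G(8) = mex{2,2,0,1} = 3
G(9) = mex{3,0,1,0} = 2
G(10) = mex{2,1,2,1} = 0
G(11) = mex{0,2,0,2} = 1
G(12) = mex{1,3,1,0} = 2
G(13) = mex{2,2,2,1} = 0
G(14) = mex{0,0,3,2} = 1
G(15) = mex{1,1,2,3} = 0
G(16) = mex{0,2,0,2} = 1
G_A(16) = 1.
Pile B, S = {1, 2, 3, 7, 8}:
G(0) = 0
G(1) = mex{0} = 1
G(2) = mex{1,0} = 2
G(3) = mex{2,1,0} = 3
G(4) = mex{3,2,1} = 0
G(5) = mex{0,3,2} = 1
G(6) = mex{1,0,3} = 2
G(7) = mex{2,1,0,0} = 3
G(8) = mex{3,2,1,1,0} = 4
G(9) = mex{4,3,2,2,1} = 0
G(10) = mex{0,4,3,3,2} = 1
G(11) = mex{1,0,4,0,3} = 2
G(12) = mex{2,1,0,1,0} = 3
G(13) = mex{3,2,1,2,1} = 0
G(14) = mex{0,3,2,3,2} = 1
G(15) = mex{1,0,3,4,3} = 2
G(16) = mex{2,1,0,0,4} = 3
G(17) = mex{3,2,1,1,0} = 4
G(18) = mex{4,3,2,2,1} = 0
G(19) = mex{0,4,3,3,2} = 1
G(20) = mex{1,0,4,0,3} = 2
G(21) = mex{2,1,0,1,0} = 3
G_B(21) = 3.
Pile C, S = {2, 4, 6, 7, 9}:
G(0) = 0
G(1) = mex{} = 0
G(2) = mex{0} = 1
G(3) = mex{0} = 1
G(4) = mex{1,0} = 2
G(5) = mex{1,0} = 2
G(6) = mex{2,1,0} = 3
G(7) = mex{2,1,0,0} = 3
G(8) = mex{3,2,1,0} = 4
G(9) = mex{3,2,1,1,0} = 4
G_C(9) = 4.
Combined Grundy value = 1 ⊕ 3 ⊕ 4 = 6.

6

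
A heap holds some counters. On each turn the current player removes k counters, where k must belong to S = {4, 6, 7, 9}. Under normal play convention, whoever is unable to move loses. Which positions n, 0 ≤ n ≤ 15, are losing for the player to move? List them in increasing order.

0, 1, 2, 3, 13, 14, 15

G(0) = 0
G(1) = mex{} = 0
G(2) = mex{} = 0
G(3) = mex{} = 0
G(4) = mex{0} = 1
G(5) = mex{0} = 1
G(6) = mex{0,0} = 1
G(7) = mex{0,0,0} = 1
G(8) = mex{1,0,0} = 2
G(9) = mex{1,0,0,0} = 2
G(10) = mex{1,1,0,0} = 2
G(11) = mex{1,1,1,0} = 2
G(12) = mex{2,1,1,0} = 3
G(13) = mex{2,1,1,1} = 0
G(14) = mex{2,2,1,1} = 0
G(15) = mex{2,2,2,1} = 0
P-positions are exactly the n with G(n) = 0.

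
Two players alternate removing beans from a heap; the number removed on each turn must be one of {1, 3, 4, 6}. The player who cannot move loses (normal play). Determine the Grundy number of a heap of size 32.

n :  0  1  2  3  4  5  6  7  8  9 10 11 12 13 14 15 16 17 18 19 20 21 22 23 24 25 26 27 28 29 30 31 32
G :  0  1  0  1  2  3  2  0  1  0  1  2  3  2  0  1  0  1  2  3  2  0  1  0  1  2  3  2  0  1  0  1  2

2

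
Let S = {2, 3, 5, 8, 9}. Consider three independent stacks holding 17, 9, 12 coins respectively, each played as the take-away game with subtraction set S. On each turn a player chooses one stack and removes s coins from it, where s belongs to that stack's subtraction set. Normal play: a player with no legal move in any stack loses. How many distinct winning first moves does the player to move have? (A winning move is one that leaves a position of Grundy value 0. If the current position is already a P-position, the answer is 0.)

3

All stacks use S = {2, 3, 5, 8, 9}:
n :  0  1  2  3  4  5  6  7  8  9 10 11 12 13 14 15 16 17
G :  0  0  1  1  2  2  3  0  4  1  3  0  4  1  5  2  2  0
Stack A: G(17) = 0.
Stack B: G(9) = 1.
Stack C: G(12) = 4.
Combined Grundy value = 0 ⊕ 1 ⊕ 4 = 5.
A winning move leaves total XOR = 0, i.e. changes one component's Grundy value g to g ⊕ X where X is the current total.
Stack A: need g' = 0⊕5 = 5. Options: 17−2→G=2, 17−3→G=5, 17−5→G=4, 17−8→G=1, 17−9→G=4. Hits: 1.
Stack B: need g' = 1⊕5 = 4. Options: 9−2→G=0, 9−3→G=3, 9−5→G=2, 9−8→G=0, 9−9→G=0. Hits: 0.
Stack C: need g' = 4⊕5 = 1. Options: 12−2→G=3, 12−3→G=1, 12−5→G=0, 12−8→G=2, 12−9→G=1. Hits: 2.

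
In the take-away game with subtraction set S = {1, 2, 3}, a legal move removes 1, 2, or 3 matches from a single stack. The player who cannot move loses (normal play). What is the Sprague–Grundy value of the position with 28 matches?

G(0) = 0
G(1) = mex{0} = 1
G(2) = mex{1,0} = 2
G(3) = mex{2,1,0} = 3
G(4) = mex{3,2,1} = 0
G(5) = mex{0,3,2} = 1
G(6) = mex{1,0,3} = 2
G(7) = mex{2,1,0} = 3
G(8) = mex{3,2,1} = 0
G(9) = mex{0,3,2} = 1
G(10) = mex{1,0,3} = 2
G(11) = mex{2,1,0} = 3
G(12) = mex{3,2,1} = 0
G(13) = mex{0,3,2} = 1
G(14) = mex{1,0,3} = 2
G(15) = mex{2,1,0} = 3
G(16) = mex{3,2,1} = 0
G(17) = mex{0,3,2} = 1
G(18) = mex{1,0,3} = 2
G(19) = mex{2,1,0} = 3
G(20) = mex{3,2,1} = 0
G(21) = mex{0,3,2} = 1
G(22) = mex{1,0,3} = 2
G(23) = mex{2,1,0} = 3
G(24) = mex{3,2,1} = 0
G(25) = mex{0,3,2} = 1
G(26) = mex{1,0,3} = 2
G(27) = mex{2,1,0} = 3
G(28) = mex{3,2,1} = 0

0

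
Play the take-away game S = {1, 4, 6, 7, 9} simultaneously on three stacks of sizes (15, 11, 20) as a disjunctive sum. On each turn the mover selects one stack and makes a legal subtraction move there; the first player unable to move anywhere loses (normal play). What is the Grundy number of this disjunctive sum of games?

3

All stacks use S = {1, 4, 6, 7, 9}:
G(0) = 0
G(1) = mex{0} = 1
G(2) = mex{1} = 0
G(3) = mex{0} = 1
G(4) = mex{1,0} = 2
G(5) = mex{2,1} = 0
G(6) = mex{0,0,0} = 1
G(7) = mex{1,1,1,0} = 2
G(8) = mex{2,2,0,1} = 3
G(9) = mex{3,0,1,0,0} = 2
G(10) = mex{2,1,2,1,1} = 0
G(11) = mex{0,2,0,2,0} = 1
G(12) = mex{1,3,1,0,1} = 2
G(13) = mex{2,2,2,1,2} = 0
G(14) = mex{0,0,3,2,0} = 1
G(15) = mex{1,1,2,3,1} = 0
G(16) = mex{0,2,0,2,2} = 1
G(17) = mex{1,0,1,0,3} = 2
G(18) = mex{2,1,2,1,2} = 0
G(19) = mex{0,0,0,2,0} = 1
G(20) = mex{1,1,1,0,1} = 2
Stack A: G(15) = 0.
Stack B: G(11) = 1.
Stack C: G(20) = 2.
Combined Grundy value = 0 ⊕ 1 ⊕ 2 = 3.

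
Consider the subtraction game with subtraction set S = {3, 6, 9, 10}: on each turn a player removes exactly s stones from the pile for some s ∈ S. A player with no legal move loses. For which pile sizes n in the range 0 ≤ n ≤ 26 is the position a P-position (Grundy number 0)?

0, 1, 2, 13, 14, 15, 26

G(0) = 0
G(1) = mex{} = 0
G(2) = mex{} = 0
G(3) = mex{0} = 1
G(4) = mex{0} = 1
G(5) = mex{0} = 1
G(6) = mex{1,0} = 2
G(7) = mex{1,0} = 2
G(8) = mex{1,0} = 2
G(9) = mex{2,1,0} = 3
G(10) = mex{2,1,0,0} = 3
G(11) = mex{2,1,0,0} = 3
G(12) = mex{3,2,1,0} = 4
G(13) = mex{3,2,1,1} = 0
G(14) = mex{3,2,1,1} = 0
G(15) = mex{4,3,2,1} = 0
G(16) = mex{0,3,2,2} = 1
G(17) = mex{0,3,2,2} = 1
G(18) = mex{0,4,3,2} = 1
G(19) = mex{1,0,3,3} = 2
G(20) = mex{1,0,3,3} = 2
G(21) = mex{1,0,4,3} = 2
G(22) = mex{2,1,0,4} = 3
G(23) = mex{2,1,0,0} = 3
G(24) = mex{2,1,0,0} = 3
G(25) = mex{3,2,1,0} = 4
G(26) = mex{3,2,1,1} = 0
P-positions are exactly the n with G(n) = 0.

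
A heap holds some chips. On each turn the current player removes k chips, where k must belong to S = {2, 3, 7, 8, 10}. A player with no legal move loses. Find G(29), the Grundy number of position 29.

G(0) = 0
G(1) = mex{} = 0
G(2) = mex{0} = 1
G(3) = mex{0,0} = 1
G(4) = mex{1,0} = 2
G(5) = mex{1,1} = 0
G(6) = mex{2,1} = 0
G(7) = mex{0,2,0} = 1
G(8) = mex{0,0,0,0} = 1
G(9) = mex{1,0,1,0} = 2
G(10) = mex{1,1,1,1,0} = 2
G(11) = mex{2,1,2,1,0} = 3
G(12) = mex{2,2,0,2,1} = 3
G(13) = mex{3,2,0,0,1} = 4
G(14) = mex{3,3,1,0,2} = 4
G(15) = mex{4,3,1,1,0} = 2
G(16) = mex{4,4,2,1,0} = 3
G(17) = mex{2,4,2,2,1} = 0
G(18) = mex{3,2,3,2,1} = 0
G(19) = mex{0,3,3,3,2} = 1
G(20) = mex{0,0,4,3,2} = 1
G(21) = mex{1,0,4,4,3} = 2
G(22) = mex{1,1,2,4,3} = 0
G(23) = mex{2,1,3,2,4} = 0
G(24) = mex{0,2,0,3,4} = 1
G(25) = mex{0,0,0,0,2} = 1
G(26) = mex{1,0,1,0,3} = 2
G(27) = mex{1,1,1,1,0} = 2
G(28) = mex{2,1,2,1,0} = 3
G(29) = mex{2,2,0,2,1} = 3

3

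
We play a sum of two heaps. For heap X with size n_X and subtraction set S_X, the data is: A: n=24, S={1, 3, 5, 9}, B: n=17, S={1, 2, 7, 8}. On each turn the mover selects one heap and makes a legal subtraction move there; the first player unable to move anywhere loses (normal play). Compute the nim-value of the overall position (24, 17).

Heap A, S = {1, 3, 5, 9}:
G(0) = 0
G(1) = mex{0} = 1
G(2) = mex{1} = 0
G(3) = mex{0,0} = 1
G(4) = mex{1,1} = 0
G(5) = mex{0,0,0} = 1
G(6) = mex{1,1,1} = 0
G(7) = mex{0,0,0} = 1
G(8) = mex{1,1,1} = 0
G(9) = mex{0,0,0,0} = 1
G(10) = mex{1,1,1,1} = 0
G(11) = mex{0,0,0,0} = 1
G(12) = mex{1,1,1,1} = 0
G(13) = mex{0,0,0,0} = 1
G(14) = mex{1,1,1,1} = 0
G(15) = mex{0,0,0,0} = 1
G(16) = mex{1,1,1,1} = 0
G(17) = mex{0,0,0,0} = 1
G(18) = mex{1,1,1,1} = 0
G(19) = mex{0,0,0,0} = 1
G(20) = mex{1,1,1,1} = 0
G(21) = mex{0,0,0,0} = 1
G(22) = mex{1,1,1,1} = 0
G(23) = mex{0,0,0,0} = 1
G(24) = mex{1,1,1,1} = 0
G_A(24) = 0.
Heap B, S = {1, 2, 7, 8}:
n :  0  1  2  3  4  5  6  7  8  9 10 11 12 13 14 15 16 17
G :  0  1  2  0  1  2  0  1  2  0  1  2  0  1  2  0  1  2
G_B(17) = 2.
Combined Grundy value = 0 ⊕ 2 = 2.

2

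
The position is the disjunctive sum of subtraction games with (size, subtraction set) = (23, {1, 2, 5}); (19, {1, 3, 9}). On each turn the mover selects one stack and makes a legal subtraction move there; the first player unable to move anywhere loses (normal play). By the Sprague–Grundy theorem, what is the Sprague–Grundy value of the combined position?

Stack A, S = {1, 2, 5}:
n :  0  1  2  3  4  5  6  7  8  9 10 11 12 13 14 15 16 17 18 19 20 21 22 23
G :  0  1  2  0  1  2  0  1  2  0  1  2  0  1  2  0  1  2  0  1  2  0  1  2
G_A(23) = 2.
Stack B, S = {1, 3, 9}:
G(0) = 0
G(1) = mex{0} = 1
G(2) = mex{1} = 0
G(3) = mex{0,0} = 1
G(4) = mex{1,1} = 0
G(5) = mex{0,0} = 1
G(6) = mex{1,1} = 0
G(7) = mex{0,0} = 1
G(8) = mex{1,1} = 0
G(9) = mex{0,0,0} = 1
G(10) = mex{1,1,1} = 0
G(11) = mex{0,0,0} = 1
G(12) = mex{1,1,1} = 0
G(13) = mex{0,0,0} = 1
G(14) = mex{1,1,1} = 0
G(15) = mex{0,0,0} = 1
G(16) = mex{1,1,1} = 0
G(17) = mex{0,0,0} = 1
G(18) = mex{1,1,1} = 0
G(19) = mex{0,0,0} = 1
G_B(19) = 1.
Combined Grundy value = 2 ⊕ 1 = 3.

3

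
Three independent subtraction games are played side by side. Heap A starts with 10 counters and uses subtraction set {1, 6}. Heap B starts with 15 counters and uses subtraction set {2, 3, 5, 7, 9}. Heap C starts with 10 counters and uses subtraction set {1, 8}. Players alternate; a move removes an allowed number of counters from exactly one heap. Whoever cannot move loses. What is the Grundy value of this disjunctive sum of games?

2

Heap A, S = {1, 6}:
G(0) = 0
G(1) = mex{0} = 1
G(2) = mex{1} = 0
G(3) = mex{0} = 1
G(4) = mex{1} = 0
G(5) = mex{0} = 1
G(6) = mex{1,0} = 2
G(7) = mex{2,1} = 0
G(8) = mex{0,0} = 1
G(9) = mex{1,1} = 0
G(10) = mex{0,0} = 1
G_A(10) = 1.
Heap B, S = {2, 3, 5, 7, 9}:
n :  0  1  2  3  4  5  6  7  8  9 10 11 12 13 14 15
G :  0  0  1  1  2  2  3  3  4  4  5  0  0  1  1  2
G_B(15) = 2.
Heap C, S = {1, 8}:
n :  0  1  2  3  4  5  6  7  8  9 10
G :  0  1  0  1  0  1  0  1  2  0  1
G_C(10) = 1.
Combined Grundy value = 1 ⊕ 2 ⊕ 1 = 2.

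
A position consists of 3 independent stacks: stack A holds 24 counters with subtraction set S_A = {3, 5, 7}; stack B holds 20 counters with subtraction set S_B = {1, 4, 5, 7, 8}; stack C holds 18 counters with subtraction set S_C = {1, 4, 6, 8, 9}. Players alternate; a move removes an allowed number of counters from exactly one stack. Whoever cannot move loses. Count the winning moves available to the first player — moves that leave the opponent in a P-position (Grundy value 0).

1

Stack A, S = {3, 5, 7}:
n :  0  1  2  3  4  5  6  7  8  9 10 11 12 13 14 15 16 17 18 19 20 21 22 23 24
G :  0  0  0  1  1  1  2  2  2  3  0  0  0  1  1  1  2  2  2  3  0  0  0  1  1
G_A(24) = 1.
Stack B, S = {1, 4, 5, 7, 8}:
G(0) = 0
G(1) = mex{0} = 1
G(2) = mex{1} = 0
G(3) = mex{0} = 1
G(4) = mex{1,0} = 2
G(5) = mex{2,1,0} = 3
G(6) = mex{3,0,1} = 2
G(7) = mex{2,1,0,0} = 3
G(8) = mex{3,2,1,1,0} = 4
G(9) = mex{4,3,2,0,1} = 5
G(10) = mex{5,2,3,1,0} = 4
G(11) = mex{4,3,2,2,1} = 0
G(12) = mex{0,4,3,3,2} = 1
G(13) = mex{1,5,4,2,3} = 0
G(14) = mex{0,4,5,3,2} = 1
G(15) = mex{1,0,4,4,3} = 2
G(16) = mex{2,1,0,5,4} = 3
G(17) = mex{3,0,1,4,5} = 2
G(18) = mex{2,1,0,0,4} = 3
G(19) = mex{3,2,1,1,0} = 4
G(20) = mex{4,3,2,0,1} = 5
G_B(20) = 5.
Stack C, S = {1, 4, 6, 8, 9}:
n :  0  1  2  3  4  5  6  7  8  9 10 11 12 13 14 15 16 17 18
G :  0  1  0  1  2  0  1  0  1  2  3  2  0  1  2  3  2  0  1
G_C(18) = 1.
Combined Grundy value = 1 ⊕ 5 ⊕ 1 = 5.
A winning move leaves total XOR = 0, i.e. changes one component's Grundy value g to g ⊕ X where X is the current total.
Stack A: need g' = 1⊕5 = 4. Options: 24−3→G=0, 24−5→G=3, 24−7→G=2. Hits: 0.
Stack B: need g' = 5⊕5 = 0. Options: 20−1→G=4, 20−4→G=3, 20−5→G=2, 20−7→G=0, 20−8→G=1. Hits: 1.
Stack C: need g' = 1⊕5 = 4. Options: 18−1→G=0, 18−4→G=2, 18−6→G=0, 18−8→G=3, 18−9→G=2. Hits: 0.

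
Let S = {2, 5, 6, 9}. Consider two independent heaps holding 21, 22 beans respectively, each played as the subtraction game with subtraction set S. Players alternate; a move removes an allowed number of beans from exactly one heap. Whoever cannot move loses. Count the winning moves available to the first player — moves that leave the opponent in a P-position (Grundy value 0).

5

All heaps use S = {2, 5, 6, 9}:
n :  0  1  2  3  4  5  6  7  8  9 10 11 12 13 14 15 16 17 18 19 20 21 22
G :  0  0  1  1  0  2  1  3  0  2  1  0  0  1  1  0  2  1  3  0  2  1  0
Heap A: G(21) = 1.
Heap B: G(22) = 0.
Combined Grundy value = 1 ⊕ 0 = 1.
A winning move leaves total XOR = 0, i.e. changes one component's Grundy value g to g ⊕ X where X is the current total.
Heap A: need g' = 1⊕1 = 0. Options: 21−2→G=0, 21−5→G=2, 21−6→G=0, 21−9→G=0. Hits: 3.
Heap B: need g' = 0⊕1 = 1. Options: 22−2→G=2, 22−5→G=1, 22−6→G=2, 22−9→G=1. Hits: 2.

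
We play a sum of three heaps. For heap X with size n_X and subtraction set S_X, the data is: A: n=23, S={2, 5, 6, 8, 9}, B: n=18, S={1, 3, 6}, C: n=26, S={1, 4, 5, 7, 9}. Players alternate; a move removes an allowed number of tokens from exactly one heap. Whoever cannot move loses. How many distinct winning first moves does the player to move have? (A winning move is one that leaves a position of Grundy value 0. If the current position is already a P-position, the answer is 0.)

6

Heap A, S = {2, 5, 6, 8, 9}:
G(0) = 0
G(1) = mex{} = 0
G(2) = mex{0} = 1
G(3) = mex{0} = 1
G(4) = mex{1} = 0
G(5) = mex{1,0} = 2
G(6) = mex{0,0,0} = 1
G(7) = mex{2,1,0} = 3
G(8) = mex{1,1,1,0} = 2
G(9) = mex{3,0,1,0,0} = 2
G(10) = mex{2,2,0,1,0} = 3
G(11) = mex{2,1,2,1,1} = 0
G(12) = mex{3,3,1,0,1} = 2
G(13) = mex{0,2,3,2,0} = 1
G(14) = mex{2,2,2,1,2} = 0
G(15) = mex{1,3,2,3,1} = 0
G(16) = mex{0,0,3,2,3} = 1
G(17) = mex{0,2,0,2,2} = 1
G(18) = mex{1,1,2,3,2} = 0
G(19) = mex{1,0,1,0,3} = 2
G(20) = mex{0,0,0,2,0} = 1
G(21) = mex{2,1,0,1,2} = 3
G(22) = mex{1,1,1,0,1} = 2
G(23) = mex{3,0,1,0,0} = 2
G_A(23) = 2.
Heap B, S = {1, 3, 6}:
n :  0  1  2  3  4  5  6  7  8  9 10 11 12 13 14 15 16 17 18
G :  0  1  0  1  0  1  2  3  2  0  1  0  1  0  1  2  3  2  0
G_B(18) = 0.
Heap C, S = {1, 4, 5, 7, 9}:
n :  0  1  2  3  4  5  6  7  8  9 10 11 12 13 14 15 16 17 18 19 20 21 22 23 24 25 26
G :  0  1  0  1  2  3  2  3  0  1  0  1  2  3  2  3  0  1  0  1  2  3  2  3  0  1  0
G_C(26) = 0.
Combined Grundy value = 2 ⊕ 0 ⊕ 0 = 2.
A winning move leaves total XOR = 0, i.e. changes one component's Grundy value g to g ⊕ X where X is the current total.
Heap A: need g' = 2⊕2 = 0. Options: 23−2→G=3, 23−5→G=0, 23−6→G=1, 23−8→G=0, 23−9→G=0. Hits: 3.
Heap B: need g' = 0⊕2 = 2. Options: 18−1→G=2, 18−3→G=2, 18−6→G=1. Hits: 2.
Heap C: need g' = 0⊕2 = 2. Options: 26−1→G=1, 26−4→G=2, 26−5→G=3, 26−7→G=1, 26−9→G=1. Hits: 1.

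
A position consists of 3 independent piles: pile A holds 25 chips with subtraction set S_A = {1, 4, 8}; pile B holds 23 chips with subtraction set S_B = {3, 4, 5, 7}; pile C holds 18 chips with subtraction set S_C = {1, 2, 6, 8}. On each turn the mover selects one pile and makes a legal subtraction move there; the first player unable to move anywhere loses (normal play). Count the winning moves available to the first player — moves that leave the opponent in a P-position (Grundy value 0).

5

Pile A, S = {1, 4, 8}:
n :  0  1  2  3  4  5  6  7  8  9 10 11 12 13 14 15 16 17 18 19 20 21 22 23 24 25
G :  0  1  0  1  2  0  1  0  1  2  3  2  0  1  0  1  2  0  1  0  1  2  3  2  0  1
G_A(25) = 1.
Pile B, S = {3, 4, 5, 7}:
n :  0  1  2  3  4  5  6  7  8  9 10 11 12 13 14 15 16 17 18 19 20 21 22 23
G :  0  0  0  1  1  1  2  2  2  3  0  0  0  1  1  1  2  2  2  3  0  0  0  1
G_B(23) = 1.
Pile C, S = {1, 2, 6, 8}:
G(0) = 0
G(1) = mex{0} = 1
G(2) = mex{1,0} = 2
G(3) = mex{2,1} = 0
G(4) = mex{0,2} = 1
G(5) = mex{1,0} = 2
G(6) = mex{2,1,0} = 3
G(7) = mex{3,2,1} = 0
G(8) = mex{0,3,2,0} = 1
G(9) = mex{1,0,0,1} = 2
G(10) = mex{2,1,1,2} = 0
G(11) = mex{0,2,2,0} = 1
G(12) = mex{1,0,3,1} = 2
G(13) = mex{2,1,0,2} = 3
G(14) = mex{3,2,1,3} = 0
G(15) = mex{0,3,2,0} = 1
G(16) = mex{1,0,0,1} = 2
G(17) = mex{2,1,1,2} = 0
G(18) = mex{0,2,2,0} = 1
G_C(18) = 1.
Combined Grundy value = 1 ⊕ 1 ⊕ 1 = 1.
A winning move leaves total XOR = 0, i.e. changes one component's Grundy value g to g ⊕ X where X is the current total.
Pile A: need g' = 1⊕1 = 0. Options: 25−1→G=0, 25−4→G=2, 25−8→G=0. Hits: 2.
Pile B: need g' = 1⊕1 = 0. Options: 23−3→G=0, 23−4→G=3, 23−5→G=2, 23−7→G=2. Hits: 1.
Pile C: need g' = 1⊕1 = 0. Options: 18−1→G=0, 18−2→G=2, 18−6→G=2, 18−8→G=0. Hits: 2.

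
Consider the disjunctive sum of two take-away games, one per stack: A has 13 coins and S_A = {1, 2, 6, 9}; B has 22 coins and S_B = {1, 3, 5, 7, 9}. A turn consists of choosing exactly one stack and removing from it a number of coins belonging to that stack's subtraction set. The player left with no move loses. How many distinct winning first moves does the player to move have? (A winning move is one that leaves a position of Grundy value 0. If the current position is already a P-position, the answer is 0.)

Stack A, S = {1, 2, 6, 9}:
n :  0  1  2  3  4  5  6  7  8  9 10 11 12 13
G :  0  1  2  0  1  2  3  0  1  2  0  1  2  3
G_A(13) = 3.
Stack B, S = {1, 3, 5, 7, 9}:
G(0) = 0
G(1) = mex{0} = 1
G(2) = mex{1} = 0
G(3) = mex{0,0} = 1
G(4) = mex{1,1} = 0
G(5) = mex{0,0,0} = 1
G(6) = mex{1,1,1} = 0
G(7) = mex{0,0,0,0} = 1
G(8) = mex{1,1,1,1} = 0
G(9) = mex{0,0,0,0,0} = 1
G(10) = mex{1,1,1,1,1} = 0
G(11) = mex{0,0,0,0,0} = 1
G(12) = mex{1,1,1,1,1} = 0
G(13) = mex{0,0,0,0,0} = 1
G(14) = mex{1,1,1,1,1} = 0
G(15) = mex{0,0,0,0,0} = 1
G(16) = mex{1,1,1,1,1} = 0
G(17) = mex{0,0,0,0,0} = 1
G(18) = mex{1,1,1,1,1} = 0
G(19) = mex{0,0,0,0,0} = 1
G(20) = mex{1,1,1,1,1} = 0
G(21) = mex{0,0,0,0,0} = 1
G(22) = mex{1,1,1,1,1} = 0
G_B(22) = 0.
Combined Grundy value = 3 ⊕ 0 = 3.
A winning move leaves total XOR = 0, i.e. changes one component's Grundy value g to g ⊕ X where X is the current total.
Stack A: need g' = 3⊕3 = 0. Options: 13−1→G=2, 13−2→G=1, 13−6→G=0, 13−9→G=1. Hits: 1.
Stack B: need g' = 0⊕3 = 3. Options: 22−1→G=1, 22−3→G=1, 22−5→G=1, 22−7→G=1, 22−9→G=1. Hits: 0.

1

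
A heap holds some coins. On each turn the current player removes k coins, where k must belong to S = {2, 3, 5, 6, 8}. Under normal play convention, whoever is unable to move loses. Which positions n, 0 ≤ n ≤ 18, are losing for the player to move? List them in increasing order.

n :  0  1  2  3  4  5  6  7  8  9 10 11 12 13 14 15 16 17 18
G :  0  0  1  1  2  2  3  3  4  4  0  0  1  1  2  2  3  3  4
P-positions are exactly the n with G(n) = 0.

0, 1, 10, 11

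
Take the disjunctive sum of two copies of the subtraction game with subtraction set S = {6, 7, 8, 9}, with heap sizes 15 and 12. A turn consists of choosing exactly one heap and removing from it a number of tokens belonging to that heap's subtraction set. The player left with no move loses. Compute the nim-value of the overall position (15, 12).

All heaps use S = {6, 7, 8, 9}:
n :  0  1  2  3  4  5  6  7  8  9 10 11 12 13 14 15
G :  0  0  0  0  0  0  1  1  1  1  1  1  2  2  2  0
Heap A: G(15) = 0.
Heap B: G(12) = 2.
Combined Grundy value = 0 ⊕ 2 = 2.

2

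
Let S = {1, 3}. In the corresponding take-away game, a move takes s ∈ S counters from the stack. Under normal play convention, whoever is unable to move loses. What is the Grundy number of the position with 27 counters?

n :  0  1  2  3  4  5  6  7  8  9 10 11 12 13 14 15 16 17 18 19 20 21 22 23 24 25 26 27
G :  0  1  0  1  0  1  0  1  0  1  0  1  0  1  0  1  0  1  0  1  0  1  0  1  0  1  0  1

1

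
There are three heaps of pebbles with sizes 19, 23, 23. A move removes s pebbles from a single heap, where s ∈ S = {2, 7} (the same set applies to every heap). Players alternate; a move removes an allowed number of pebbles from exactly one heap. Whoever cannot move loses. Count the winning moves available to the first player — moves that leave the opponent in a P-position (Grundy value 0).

0

All heaps use S = {2, 7}:
n :  0  1  2  3  4  5  6  7  8  9 10 11 12 13 14 15 16 17 18 19 20 21 22 23
G :  0  0  1  1  0  0  1  1  2  0  0  1  1  0  0  1  1  2  0  0  1  1  0  0
Heap A: G(19) = 0.
Heap B: G(23) = 0.
Heap C: G(23) = 0.
Combined Grundy value = 0 ⊕ 0 ⊕ 0 = 0.
A winning move leaves total XOR = 0, i.e. changes one component's Grundy value g to g ⊕ X where X is the current total.
Heap A: target g' = 0⊕0 = 0, but every legal move changes the Grundy value (mex property), so 0 moves.
Heap B: target g' = 0⊕0 = 0, but every legal move changes the Grundy value (mex property), so 0 moves.
Heap C: target g' = 0⊕0 = 0, but every legal move changes the Grundy value (mex property), so 0 moves.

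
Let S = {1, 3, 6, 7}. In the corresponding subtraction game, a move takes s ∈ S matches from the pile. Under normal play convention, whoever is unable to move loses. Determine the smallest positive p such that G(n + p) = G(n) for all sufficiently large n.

G(0) = 0
G(1) = mex{0} = 1
G(2) = mex{1} = 0
G(3) = mex{0,0} = 1
G(4) = mex{1,1} = 0
G(5) = mex{0,0} = 1
G(6) = mex{1,1,0} = 2
G(7) = mex{2,0,1,0} = 3
G(8) = mex{3,1,0,1} = 2
G(9) = mex{2,2,1,0} = 3
G(10) = mex{3,3,0,1} = 2
G(11) = mex{2,2,1,0} = 3
G(12) = mex{3,3,2,1} = 0
G(13) = mex{0,2,3,2} = 1
G(14) = mex{1,3,2,3} = 0
G(15) = mex{0,0,3,2} = 1
G(16) = mex{1,1,2,3} = 0
G(17) = mex{0,0,3,2} = 1
G(18) = mex{1,1,0,3} = 2
G(19) = mex{2,0,1,0} = 3
G(20) = mex{3,1,0,1} = 2
G(21) = mex{2,2,1,0} = 3
G(22) = mex{3,3,0,1} = 2
G(23) = mex{2,2,1,0} = 3
G(24) = mex{3,3,2,1} = 0
G(25) = mex{0,2,3,2} = 1
G(n+12) = G(n) holds for n = 0,…,6 (a full window of length max(S) = 7), so the sequence is purely periodic with period 12.

12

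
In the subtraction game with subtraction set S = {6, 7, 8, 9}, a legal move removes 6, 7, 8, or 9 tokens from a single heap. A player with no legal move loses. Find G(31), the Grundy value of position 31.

0

n :  0  1  2  3  4  5  6  7  8  9 10 11 12 13 14 15 16 17 18 19 20 21 22 23 24 25 26 27 28 29 30 31
G :  0  0  0  0  0  0  1  1  1  1  1  1  2  2  2  0  0  0  0  0  0  1  1  1  1  1  1  2  2  2  0  0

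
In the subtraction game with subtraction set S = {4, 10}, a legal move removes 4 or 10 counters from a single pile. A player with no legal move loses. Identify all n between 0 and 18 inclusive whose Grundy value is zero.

0, 1, 2, 3, 8, 9, 14, 15, 16, 17

n :  0  1  2  3  4  5  6  7  8  9 10 11 12 13 14 15 16 17 18
G :  0  0  0  0  1  1  1  1  0  0  2  2  1  1  0  0  0  0  1
P-positions are exactly the n with G(n) = 0.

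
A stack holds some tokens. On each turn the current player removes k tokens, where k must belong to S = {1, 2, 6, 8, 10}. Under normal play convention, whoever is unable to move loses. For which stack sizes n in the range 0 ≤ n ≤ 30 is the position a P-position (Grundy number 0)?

0, 3, 7, 12, 16, 19, 23, 28

n :  0  1  2  3  4  5  6  7  8  9 10 11 12 13 14 15 16 17 18 19 20 21 22 23 24 25 26 27 28 29 30
G :  0  1  2  0  1  2  3  0  1  2  3  4  0  1  2  3  0  1  2  0  1  2  3  0  1  2  3  4  0  1  2
P-positions are exactly the n with G(n) = 0.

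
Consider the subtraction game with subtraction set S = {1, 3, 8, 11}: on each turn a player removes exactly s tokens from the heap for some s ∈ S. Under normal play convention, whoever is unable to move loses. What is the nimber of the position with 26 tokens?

G(0) = 0
G(1) = mex{0} = 1
G(2) = mex{1} = 0
G(3) = mex{0,0} = 1
G(4) = mex{1,1} = 0
G(5) = mex{0,0} = 1
G(6) = mex{1,1} = 0
G(7) = mex{0,0} = 1
G(8) = mex{1,1,0} = 2
G(9) = mex{2,0,1} = 3
G(10) = mex{3,1,0} = 2
G(11) = mex{2,2,1,0} = 3
G(12) = mex{3,3,0,1} = 2
G(13) = mex{2,2,1,0} = 3
G(14) = mex{3,3,0,1} = 2
G(15) = mex{2,2,1,0} = 3
G(16) = mex{3,3,2,1} = 0
G(17) = mex{0,2,3,0} = 1
G(18) = mex{1,3,2,1} = 0
G(19) = mex{0,0,3,2} = 1
G(20) = mex{1,1,2,3} = 0
G(21) = mex{0,0,3,2} = 1
G(22) = mex{1,1,2,3} = 0
G(23) = mex{0,0,3,2} = 1
G(24) = mex{1,1,0,3} = 2
G(25) = mex{2,0,1,2} = 3
G(26) = mex{3,1,0,3} = 2

2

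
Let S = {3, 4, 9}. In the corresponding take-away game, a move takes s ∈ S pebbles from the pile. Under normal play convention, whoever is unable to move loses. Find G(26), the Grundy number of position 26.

G(0) = 0
G(1) = mex{} = 0
G(2) = mex{} = 0
G(3) = mex{0} = 1
G(4) = mex{0,0} = 1
G(5) = mex{0,0} = 1
G(6) = mex{1,0} = 2
G(7) = mex{1,1} = 0
G(8) = mex{1,1} = 0
G(9) = mex{2,1,0} = 3
G(10) = mex{0,2,0} = 1
G(11) = mex{0,0,0} = 1
G(12) = mex{3,0,1} = 2
G(13) = mex{1,3,1} = 0
G(14) = mex{1,1,1} = 0
G(15) = mex{2,1,2} = 0
G(16) = mex{0,2,0} = 1
G(17) = mex{0,0,0} = 1
G(18) = mex{0,0,3} = 1
G(19) = mex{1,0,1} = 2
G(20) = mex{1,1,1} = 0
G(21) = mex{1,1,2} = 0
G(22) = mex{2,1,0} = 3
G(23) = mex{0,2,0} = 1
G(24) = mex{0,0,0} = 1
G(25) = mex{3,0,1} = 2
G(26) = mex{1,3,1} = 0

0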